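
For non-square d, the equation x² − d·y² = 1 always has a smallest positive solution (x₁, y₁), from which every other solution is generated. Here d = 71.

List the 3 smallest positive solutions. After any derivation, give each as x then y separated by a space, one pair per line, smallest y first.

3480 413
24220799 2874480
168576757560 20006380387

√71 = [8; 2,2,1,7,1,2,2,16, …], period ℓ=8 (even) → k=7
i=0: a=8 ⇒ p=8, q=1
…
i=2: a=2 ⇒ p=42, q=5
i=3: a=1 ⇒ p=59, q=7
…
i=5: a=1 ⇒ p=514, q=61
i=6: a=2 ⇒ p=1483, q=176
i=7: a=2 ⇒ p=3480, q=413
→ (3480, 413).  Check: 3480²=12110400, 71·413²=12110399, difference 1.
n=2: (3480,413)∘(3480,413) = (3480·3480+71·413·413, 3480·413+413·3480) = (24220799,2874480)
n=3: (24220799,2874480)∘(3480,413) = (3480·24220799+71·413·2874480, 3480·2874480+413·24220799) = (168576757560,20006380387)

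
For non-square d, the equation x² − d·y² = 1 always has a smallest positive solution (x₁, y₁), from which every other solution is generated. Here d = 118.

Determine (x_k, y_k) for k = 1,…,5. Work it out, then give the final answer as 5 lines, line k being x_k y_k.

306917 28254
188396089777 17343265836
115643925371868101 10645886241146970
70986173286526887819457 6534806934930865917144
43573726693046301732396700037 4011286680085707263143023126

d=118: √d = [10; 1,6,3,2,10,2,3,6,1,20] (ℓ=10, even), read p_9/q_9
k=0  a_k=10  p_k/q_k = 10/1
…
k=8  a_k=6  p_k/q_k = 264802/24377
k=9  a_k=1  p_k/q_k = 306917/28254
fundamental: x₁=306917, y₁=28254  (since 94198044889 − 118·798288516 = 1)
k=2:  x_2 = 306917·306917+118·28254·28254 = 188396089777,  y_2 = 306917·28254+28254·306917 = 17343265836
k=3:  x_3 = 306917·188396089777+118·28254·17343265836 = 115643925371868101,  y_3 = 306917·17343265836+28254·188396089777 = 10645886241146970
k=4:  x_4 = 306917·115643925371868101+118·28254·10645886241146970 = 70986173286526887819457,  y_4 = 306917·10645886241146970+28254·115643925371868101 = 6534806934930865917144
k=5:  x_5 = 306917·70986173286526887819457+118·28254·6534806934930865917144 = 43573726693046301732396700037,  y_5 = 306917·6534806934930865917144+28254·70986173286526887819457 = 4011286680085707263143023126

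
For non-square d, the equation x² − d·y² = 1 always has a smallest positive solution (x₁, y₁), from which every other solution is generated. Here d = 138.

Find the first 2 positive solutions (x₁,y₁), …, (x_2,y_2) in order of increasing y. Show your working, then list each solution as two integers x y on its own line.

√138 → a₀=11, period (1,2,1,22); ℓ=4 even so k=3
k=0  a_k=11  p_k/q_k = 11/1
…
k=2  a_k=2  p_k/q_k = 35/3
k=3  a_k=1  p_k/q_k = 47/4
(x₁, y₁) = (47, 4);  47² − 138·4² = 1 ✓
(47+4√138)^2 = 4417 + 376√138

47 4
4417 376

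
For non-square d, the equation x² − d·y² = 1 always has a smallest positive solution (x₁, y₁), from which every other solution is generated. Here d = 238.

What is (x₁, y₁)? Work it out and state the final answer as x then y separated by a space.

11663 756

√238 = [15; 2,2,1,14,1,2,2,30, …], period ℓ=8 (even) → k=7
step 0: (15, 1)  from 15·(1,0) + (0,1)
…
step 2: (77, 5)  from 2·(31,2) + (15,1)
…
step 6: (4983, 323)  from 2·(1697,110) + (1589,103)
step 7: (11663, 756)  from 2·(4983,323) + (1697,110)
fundamental: x₁=11663, y₁=756  (since 136025569 − 238·571536 = 1)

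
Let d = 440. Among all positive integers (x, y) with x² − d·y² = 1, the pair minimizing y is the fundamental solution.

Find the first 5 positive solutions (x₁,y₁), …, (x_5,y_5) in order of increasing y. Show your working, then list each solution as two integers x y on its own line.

21 1
881 42
36981 1763
1552321 74004
65160501 3106405

√440 = [20; 1,40, …], period ℓ=2 (even) → k=1
k=0  a_k=20  p_k/q_k = 20/1
k=1  a_k=1  p_k/q_k = 21/1
(x₁, y₁) = (21, 1);  21² − 440·1² = 1 ✓
(21+1√440)^2 = 881 + 42√440
(21+1√440)^3 = 36981 + 1763√440
(21+1√440)^4 = 1552321 + 74004√440
(21+1√440)^5 = 65160501 + 3106405√440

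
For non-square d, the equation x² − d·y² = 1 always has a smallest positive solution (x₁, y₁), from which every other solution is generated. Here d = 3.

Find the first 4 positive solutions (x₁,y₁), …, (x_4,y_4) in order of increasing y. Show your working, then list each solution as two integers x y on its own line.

√3 → a₀=1, period (1,2); ℓ=2 even so k=1
i=0: a=1 ⇒ p=1, q=1
i=1: a=1 ⇒ p=2, q=1
(x₁, y₁) = (2, 1);  2² − 3·1² = 1 ✓
(x_2, y_2) = (2·2 + 3·1·1, 2·1 + 1·2) = (7, 4)
(x_3, y_3) = (2·7 + 3·1·4, 2·4 + 1·7) = (26, 15)
(x_4, y_4) = (2·26 + 3·1·15, 2·15 + 1·26) = (97, 56)

2 1
7 4
26 15
97 56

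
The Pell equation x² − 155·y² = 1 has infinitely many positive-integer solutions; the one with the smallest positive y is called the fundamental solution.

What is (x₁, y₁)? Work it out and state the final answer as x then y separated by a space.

√155 = [12; 2,4,2,24, …], period ℓ=4 (even) → k=3
i=0: a=12 ⇒ p=12, q=1
…
i=2: a=4 ⇒ p=112, q=9
i=3: a=2 ⇒ p=249, q=20
→ (249, 20).  Check: 249²=62001, 155·20²=62000, difference 1.

249 20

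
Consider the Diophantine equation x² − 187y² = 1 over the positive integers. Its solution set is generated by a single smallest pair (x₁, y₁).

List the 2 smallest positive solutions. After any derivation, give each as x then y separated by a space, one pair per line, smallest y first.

1682 123
5658247 413772

[13; 1,2,13,2,1,26] for √187; ℓ=6 ⇒ convergent index 5
k=0  a_k=13  p_k/q_k = 13/1
k=1  a_k=1  p_k/q_k = 14/1
k=2  a_k=2  p_k/q_k = 41/3
k=3  a_k=13  p_k/q_k = 547/40
k=4  a_k=2  p_k/q_k = 1135/83
k=5  a_k=1  p_k/q_k = 1682/123
→ (1682, 123).  Check: 1682²=2829124, 187·123²=2829123, difference 1.
n=2: (1682,123)∘(1682,123) = (1682·1682+187·123·123, 1682·123+123·1682) = (5658247,413772)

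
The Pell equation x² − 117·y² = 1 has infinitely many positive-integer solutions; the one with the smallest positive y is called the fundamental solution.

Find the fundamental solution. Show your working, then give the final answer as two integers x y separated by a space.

649 60

√117 = [10; 1,4,2,4,1,20, …], period ℓ=6 (even) → k=5
step 0: (10, 1)  from 10·(1,0) + (0,1)
…
step 3: (119, 11)  from 2·(54,5) + (11,1)
step 4: (530, 49)  from 4·(119,11) + (54,5)
step 5: (649, 60)  from 1·(530,49) + (119,11)
fundamental: x₁=649, y₁=60  (since 421201 − 117·3600 = 1)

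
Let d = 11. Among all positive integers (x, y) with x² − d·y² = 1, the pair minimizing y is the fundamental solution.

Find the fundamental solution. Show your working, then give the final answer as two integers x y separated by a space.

√11 → a₀=3, period (3,6); ℓ=2 even so k=1
a_0=3:  p_0=3·1+0=3,  q_0=3·0+1=1
a_1=3:  p_1=3·3+1=10,  q_1=3·1+0=3
fundamental: x₁=10, y₁=3  (since 100 − 11·9 = 1)

10 3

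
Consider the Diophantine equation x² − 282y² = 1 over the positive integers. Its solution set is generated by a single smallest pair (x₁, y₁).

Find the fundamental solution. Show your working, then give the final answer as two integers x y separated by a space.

√282 → a₀=16, period (1,3,1,4,1,3,1,32); ℓ=8 even so k=7
i=0: a=16 ⇒ p=16, q=1
…
i=3: a=1 ⇒ p=84, q=5
…
i=5: a=1 ⇒ p=487, q=29
i=6: a=3 ⇒ p=1864, q=111
i=7: a=1 ⇒ p=2351, q=140
fundamental: x₁=2351, y₁=140  (since 5527201 − 282·19600 = 1)

2351 140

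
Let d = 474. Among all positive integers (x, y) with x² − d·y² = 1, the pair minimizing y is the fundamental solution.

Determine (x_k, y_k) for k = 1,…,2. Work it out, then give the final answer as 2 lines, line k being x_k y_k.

[21; 1,3,2,1,1,…,3,1,42] for √474; ℓ=14 ⇒ convergent index 13
step 0: (21, 1)  from 21·(1,0) + (0,1)
…
step 3: (196, 9)  from 2·(87,4) + (22,1)
step 4: (283, 13)  from 1·(196,9) + (87,4)
…
step 6: (762, 35)  from 1·(479,22) + (283,13)
…
step 10: (16677, 766)  from 1·(10864,499) + (5813,267)
…
step 12: (149331, 6859)  from 3·(44218,2031) + (16677,766)
step 13: (193549, 8890)  from 1·(149331,6859) + (44218,2031)
(x₁, y₁) = (193549, 8890);  193549² − 474·8890² = 1 ✓
(193549+8890√474)^2 = 74922430801 + 3441301220√474

193549 8890
74922430801 3441301220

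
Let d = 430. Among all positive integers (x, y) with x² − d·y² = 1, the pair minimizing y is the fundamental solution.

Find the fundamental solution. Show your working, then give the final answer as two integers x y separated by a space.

d=430: √d = [20; 1,2,1,3,1,…,2,1,40] (ℓ=14, even), read p_13/q_13
step 0: (20, 1)  from 20·(1,0) + (0,1)
step 1: (21, 1)  from 1·(20,1) + (1,0)
…
step 3: (83, 4)  from 1·(62,3) + (21,1)
…
step 5: (394, 19)  from 1·(311,15) + (83,4)
step 6: (2675, 129)  from 6·(394,19) + (311,15)
…
step 9: (155233, 7486)  from 1·(133439,6435) + (21794,1051)
step 10: (599138, 28893)  from 3·(155233,7486) + (133439,6435)
step 11: (754371, 36379)  from 1·(599138,28893) + (155233,7486)
step 12: (2107880, 101651)  from 2·(754371,36379) + (599138,28893)
step 13: (2862251, 138030)  from 1·(2107880,101651) + (754371,36379)
→ (2862251, 138030).  Check: 2862251²=8192480787001, 430·138030²=8192480787000, difference 1.

2862251 138030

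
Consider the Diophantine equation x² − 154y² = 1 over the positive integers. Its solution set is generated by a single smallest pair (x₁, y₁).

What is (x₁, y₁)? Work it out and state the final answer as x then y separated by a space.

21295 1716

√154 → a₀=12, period (2,2,3,1,2,1,3,2,2,24); ℓ=10 even so k=9
i=0: a=12 ⇒ p=12, q=1
…
i=8: a=2 ⇒ p=8724, q=703
i=9: a=2 ⇒ p=21295, q=1716
fundamental: x₁=21295, y₁=1716  (since 453477025 − 154·2944656 = 1)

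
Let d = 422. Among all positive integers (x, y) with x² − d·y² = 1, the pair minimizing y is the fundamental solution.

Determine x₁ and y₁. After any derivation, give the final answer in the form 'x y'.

√422 = [20; 1,1,5,2,1,…,1,1,40, …], period ℓ=14 (even) → k=13
a_0=20:  p_0=20·1+0=20,  q_0=20·0+1=1
…
a_3=5:  p_3=5·41+21=226,  q_3=5·2+1=11
a_4=2:  p_4=2·226+41=493,  q_4=2·11+2=24
…
a_9=1:  p_9=1·163807+53719=217526,  q_9=1·7974+2615=10589
…
a_12=1:  p_12=1·3211821+598859=3810680,  q_12=1·156349+29152=185501
a_13=1:  p_13=1·3810680+3211821=7022501,  q_13=1·185501+156349=341850
(x₁, y₁) = (7022501, 341850);  7022501² − 422·341850² = 1 ✓

7022501 341850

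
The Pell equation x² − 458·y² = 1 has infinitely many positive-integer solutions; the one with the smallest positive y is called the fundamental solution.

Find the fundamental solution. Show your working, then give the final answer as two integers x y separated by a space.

√458 → a₀=21, period (2,2,42); ℓ=3 odd so k=5
a_0=21:  p_0=21·1+0=21,  q_0=21·0+1=1
…
a_2=2:  p_2=2·43+21=107,  q_2=2·2+1=5
a_3=42:  p_3=42·107+43=4537,  q_3=42·5+2=212
a_4=2:  p_4=2·4537+107=9181,  q_4=2·212+5=429
a_5=2:  p_5=2·9181+4537=22899,  q_5=2·429+212=1070
(x₁, y₁) = (22899, 1070);  22899² − 458·1070² = 1 ✓

22899 1070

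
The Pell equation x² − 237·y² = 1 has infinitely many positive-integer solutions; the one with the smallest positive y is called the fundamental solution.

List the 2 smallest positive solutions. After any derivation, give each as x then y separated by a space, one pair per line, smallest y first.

[15; 2,1,1,7,10,7,1,1,2,30] for √237; ℓ=10 ⇒ convergent index 9
i=0: a=15 ⇒ p=15, q=1
i=1: a=2 ⇒ p=31, q=2
…
i=3: a=1 ⇒ p=77, q=5
…
i=6: a=7 ⇒ p=42074, q=2733
i=7: a=1 ⇒ p=48001, q=3118
i=8: a=1 ⇒ p=90075, q=5851
i=9: a=2 ⇒ p=228151, q=14820
→ (228151, 14820).  Check: 228151²=52052878801, 237·14820²=52052878800, difference 1.
(228151+14820√237)^2 = 104105757601 + 6762395640√237

228151 14820
104105757601 6762395640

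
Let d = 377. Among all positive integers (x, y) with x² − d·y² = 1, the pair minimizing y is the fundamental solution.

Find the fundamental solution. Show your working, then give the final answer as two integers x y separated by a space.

233 12

[19; 2,2,2,38] for √377; ℓ=4 ⇒ convergent index 3
a_0=19:  p_0=19·1+0=19,  q_0=19·0+1=1
…
a_2=2:  p_2=2·39+19=97,  q_2=2·2+1=5
a_3=2:  p_3=2·97+39=233,  q_3=2·5+2=12
(x₁, y₁) = (233, 12);  233² − 377·12² = 1 ✓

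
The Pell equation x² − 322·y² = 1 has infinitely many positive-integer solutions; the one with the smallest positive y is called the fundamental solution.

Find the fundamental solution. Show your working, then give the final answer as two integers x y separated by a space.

323 18

[17; 1,16,1,34] for √322; ℓ=4 ⇒ convergent index 3
k=0  a_k=17  p_k/q_k = 17/1
…
k=2  a_k=16  p_k/q_k = 305/17
k=3  a_k=1  p_k/q_k = 323/18
→ (323, 18).  Check: 323²=104329, 322·18²=104328, difference 1.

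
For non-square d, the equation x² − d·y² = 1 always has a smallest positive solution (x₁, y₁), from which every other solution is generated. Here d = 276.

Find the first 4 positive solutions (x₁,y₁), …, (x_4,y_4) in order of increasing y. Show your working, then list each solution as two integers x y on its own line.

7775 468
120901249 7277400
1880014414175 113163569532
29234224019520001 1759693498945200

√276 = [16; 1,1,1,1,2,2,2,1,1,1,1,32, …], period ℓ=12 (even) → k=11
a_0=16:  p_0=16·1+0=16,  q_0=16·0+1=1
a_1=1:  p_1=1·16+1=17,  q_1=1·1+0=1
a_2=1:  p_2=1·17+16=33,  q_2=1·1+1=2
…
a_4=1:  p_4=1·50+33=83,  q_4=1·3+2=5
a_5=2:  p_5=2·83+50=216,  q_5=2·5+3=13
…
a_7=2:  p_7=2·515+216=1246,  q_7=2·31+13=75
a_8=1:  p_8=1·1246+515=1761,  q_8=1·75+31=106
a_9=1:  p_9=1·1761+1246=3007,  q_9=1·106+75=181
a_10=1:  p_10=1·3007+1761=4768,  q_10=1·181+106=287
a_11=1:  p_11=1·4768+3007=7775,  q_11=1·287+181=468
(x₁, y₁) = (7775, 468);  7775² − 276·468² = 1 ✓
(x_2, y_2) = (7775·7775 + 276·468·468, 7775·468 + 468·7775) = (120901249, 7277400)
(x_3, y_3) = (7775·120901249 + 276·468·7277400, 7775·7277400 + 468·120901249) = (1880014414175, 113163569532)
(x_4, y_4) = (7775·1880014414175 + 276·468·113163569532, 7775·113163569532 + 468·1880014414175) = (29234224019520001, 1759693498945200)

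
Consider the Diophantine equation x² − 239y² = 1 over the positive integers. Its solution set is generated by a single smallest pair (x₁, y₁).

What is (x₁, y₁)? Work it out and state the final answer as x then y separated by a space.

d=239: √d = [15; 2,5,1,2,4,15,4,2,1,5,2,30] (ℓ=12, even), read p_11/q_11
step 0: (15, 1)  from 15·(1,0) + (0,1)
step 1: (31, 2)  from 2·(15,1) + (1,0)
step 2: (170, 11)  from 5·(31,2) + (15,1)
step 3: (201, 13)  from 1·(170,11) + (31,2)
step 4: (572, 37)  from 2·(201,13) + (170,11)
step 5: (2489, 161)  from 4·(572,37) + (201,13)
step 6: (37907, 2452)  from 15·(2489,161) + (572,37)
…
step 10: (2847431, 184185)  from 5·(500258,32359) + (346141,22390)
step 11: (6195120, 400729)  from 2·(2847431,184185) + (500258,32359)
fundamental: x₁=6195120, y₁=400729  (since 38379511814400 − 239·160583731441 = 1)

6195120 400729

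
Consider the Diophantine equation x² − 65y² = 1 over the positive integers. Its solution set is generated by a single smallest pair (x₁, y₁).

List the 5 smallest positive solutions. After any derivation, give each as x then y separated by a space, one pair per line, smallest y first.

d=65: √d = [8; 16] (ℓ=1, odd), read p_1/q_1
step 0: (8, 1)  from 8·(1,0) + (0,1)
step 1: (129, 16)  from 16·(8,1) + (1,0)
→ (129, 16).  Check: 129²=16641, 65·16²=16640, difference 1.
n=2: (129,16)∘(129,16) = (129·129+65·16·16, 129·16+16·129) = (33281,4128)
n=3: (33281,4128)∘(129,16) = (129·33281+65·16·4128, 129·4128+16·33281) = (8586369,1065008)
n=4: (8586369,1065008)∘(129,16) = (129·8586369+65·16·1065008, 129·1065008+16·8586369) = (2215249921,274767936)
n=5: (2215249921,274767936)∘(129,16) = (129·2215249921+65·16·274767936, 129·274767936+16·2215249921) = (571525893249,70889062480)

129 16
33281 4128
8586369 1065008
2215249921 274767936
571525893249 70889062480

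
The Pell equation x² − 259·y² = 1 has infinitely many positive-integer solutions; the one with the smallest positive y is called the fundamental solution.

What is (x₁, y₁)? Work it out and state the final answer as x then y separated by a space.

√259 → a₀=16, period (10,1,2,3,4,3,2,1,10,32); ℓ=10 even so k=9
k=0  a_k=16  p_k/q_k = 16/1
…
k=5  a_k=4  p_k/q_k = 7403/460
k=6  a_k=3  p_k/q_k = 23931/1487
…
k=8  a_k=1  p_k/q_k = 79196/4921
k=9  a_k=10  p_k/q_k = 847225/52644
(x₁, y₁) = (847225, 52644);  847225² − 259·52644² = 1 ✓

847225 52644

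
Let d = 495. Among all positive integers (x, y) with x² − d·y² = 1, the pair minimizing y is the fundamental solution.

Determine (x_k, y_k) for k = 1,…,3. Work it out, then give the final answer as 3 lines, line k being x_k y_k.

√495 → a₀=22, period (4,44); ℓ=2 even so k=1
step 0: (22, 1)  from 22·(1,0) + (0,1)
step 1: (89, 4)  from 4·(22,1) + (1,0)
fundamental: x₁=89, y₁=4  (since 7921 − 495·16 = 1)
(x_2, y_2) = (89·89 + 495·4·4, 89·4 + 4·89) = (15841, 712)
(x_3, y_3) = (89·15841 + 495·4·712, 89·712 + 4·15841) = (2819609, 126732)

89 4
15841 712
2819609 126732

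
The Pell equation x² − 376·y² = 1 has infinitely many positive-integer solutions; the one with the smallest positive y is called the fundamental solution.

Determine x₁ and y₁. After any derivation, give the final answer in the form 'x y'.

d=376: √d = [19; 2,1,1,3,1,…,1,2,38] (ℓ=16, even), read p_15/q_15
a_0=19:  p_0=19·1+0=19,  q_0=19·0+1=1
…
a_2=1:  p_2=1·39+19=58,  q_2=1·2+1=3
a_3=1:  p_3=1·58+39=97,  q_3=1·3+2=5
a_4=3:  p_4=3·97+58=349,  q_4=3·5+3=18
a_5=1:  p_5=1·349+97=446,  q_5=1·18+5=23
a_6=2:  p_6=2·446+349=1241,  q_6=2·23+18=64
…
a_8=4:  p_8=4·2928+1241=12953,  q_8=4·151+64=668
…
a_10=2:  p_10=2·28834+12953=70621,  q_10=2·1487+668=3642
a_11=1:  p_11=1·70621+28834=99455,  q_11=1·3642+1487=5129
a_12=3:  p_12=3·99455+70621=368986,  q_12=3·5129+3642=19029
a_13=1:  p_13=1·368986+99455=468441,  q_13=1·19029+5129=24158
a_14=1:  p_14=1·468441+368986=837427,  q_14=1·24158+19029=43187
a_15=2:  p_15=2·837427+468441=2143295,  q_15=2·43187+24158=110532
(x₁, y₁) = (2143295, 110532);  2143295² − 376·110532² = 1 ✓

2143295 110532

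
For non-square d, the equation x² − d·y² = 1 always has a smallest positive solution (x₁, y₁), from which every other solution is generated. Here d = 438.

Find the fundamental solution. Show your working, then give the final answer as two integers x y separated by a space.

293 14

√438 = [20; 1,12,1,40, …], period ℓ=4 (even) → k=3
k=0  a_k=20  p_k/q_k = 20/1
…
k=2  a_k=12  p_k/q_k = 272/13
k=3  a_k=1  p_k/q_k = 293/14
→ (293, 14).  Check: 293²=85849, 438·14²=85848, difference 1.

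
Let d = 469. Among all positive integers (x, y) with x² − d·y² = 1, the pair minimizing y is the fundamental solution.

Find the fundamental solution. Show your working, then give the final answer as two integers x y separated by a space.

137215 6336

[21; 1,1,1,10,6,10,1,1,1,42] for √469; ℓ=10 ⇒ convergent index 9
k=0  a_k=21  p_k/q_k = 21/1
…
k=8  a_k=1  p_k/q_k = 90069/4159
k=9  a_k=1  p_k/q_k = 137215/6336
fundamental: x₁=137215, y₁=6336  (since 18827956225 − 469·40144896 = 1)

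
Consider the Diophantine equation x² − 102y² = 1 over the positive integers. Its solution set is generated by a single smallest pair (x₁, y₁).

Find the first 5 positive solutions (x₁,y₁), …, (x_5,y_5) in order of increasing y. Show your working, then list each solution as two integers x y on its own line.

101 10
20401 2020
4120901 408030
832401601 82420040
168141002501 16648440050

√102 = [10; 10,20, …], period ℓ=2 (even) → k=1
step 0: (10, 1)  from 10·(1,0) + (0,1)
step 1: (101, 10)  from 10·(10,1) + (1,0)
fundamental: x₁=101, y₁=10  (since 10201 − 102·100 = 1)
(x_2, y_2) = (101·101 + 102·10·10, 101·10 + 10·101) = (20401, 2020)
(x_3, y_3) = (101·20401 + 102·10·2020, 101·2020 + 10·20401) = (4120901, 408030)
(x_4, y_4) = (101·4120901 + 102·10·408030, 101·408030 + 10·4120901) = (832401601, 82420040)
(x_5, y_5) = (101·832401601 + 102·10·82420040, 101·82420040 + 10·832401601) = (168141002501, 16648440050)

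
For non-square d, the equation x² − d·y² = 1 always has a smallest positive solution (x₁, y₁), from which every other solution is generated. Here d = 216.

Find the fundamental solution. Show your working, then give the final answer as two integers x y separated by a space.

485 33

√216 = [14; 1,2,3,2,1,28, …], period ℓ=6 (even) → k=5
k=0  a_k=14  p_k/q_k = 14/1
k=1  a_k=1  p_k/q_k = 15/1
…
k=4  a_k=2  p_k/q_k = 338/23
k=5  a_k=1  p_k/q_k = 485/33
→ (485, 33).  Check: 485²=235225, 216·33²=235224, difference 1.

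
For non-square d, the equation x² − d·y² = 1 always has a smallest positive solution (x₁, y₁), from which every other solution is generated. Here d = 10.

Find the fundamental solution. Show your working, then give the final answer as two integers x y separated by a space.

√10 → a₀=3, period (6); ℓ=1 odd so k=1
i=0: a=3 ⇒ p=3, q=1
i=1: a=6 ⇒ p=19, q=6
fundamental: x₁=19, y₁=6  (since 361 − 10·36 = 1)

19 6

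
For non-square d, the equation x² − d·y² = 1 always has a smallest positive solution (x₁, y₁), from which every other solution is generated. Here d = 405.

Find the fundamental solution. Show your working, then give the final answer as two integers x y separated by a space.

[20; 8,40] for √405; ℓ=2 ⇒ convergent index 1
a_0=20:  p_0=20·1+0=20,  q_0=20·0+1=1
a_1=8:  p_1=8·20+1=161,  q_1=8·1+0=8
fundamental: x₁=161, y₁=8  (since 25921 − 405·64 = 1)

161 8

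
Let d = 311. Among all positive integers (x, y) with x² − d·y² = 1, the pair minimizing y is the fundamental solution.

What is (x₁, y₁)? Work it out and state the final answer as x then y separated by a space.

16883880 957397

d=311: √d = [17; 1,1,1,2,1,…,1,1,34] (ℓ=16, even), read p_15/q_15
k=0  a_k=17  p_k/q_k = 17/1
k=1  a_k=1  p_k/q_k = 18/1
k=2  a_k=1  p_k/q_k = 35/2
k=3  a_k=1  p_k/q_k = 53/3
…
k=5  a_k=1  p_k/q_k = 194/11
k=6  a_k=6  p_k/q_k = 1305/74
k=7  a_k=3  p_k/q_k = 4109/233
k=8  a_k=17  p_k/q_k = 71158/4035
k=9  a_k=3  p_k/q_k = 217583/12338
k=10  a_k=6  p_k/q_k = 1376656/78063
k=11  a_k=1  p_k/q_k = 1594239/90401
k=12  a_k=2  p_k/q_k = 4565134/258865
k=13  a_k=1  p_k/q_k = 6159373/349266
k=14  a_k=1  p_k/q_k = 10724507/608131
k=15  a_k=1  p_k/q_k = 16883880/957397
→ (16883880, 957397).  Check: 16883880²=285065403854400, 311·957397²=285065403854399, difference 1.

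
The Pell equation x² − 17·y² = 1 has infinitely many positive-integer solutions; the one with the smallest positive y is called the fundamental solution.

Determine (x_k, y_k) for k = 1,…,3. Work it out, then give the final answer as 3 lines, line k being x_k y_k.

[4; 8] for √17; ℓ=1 ⇒ convergent index 1
k=0  a_k=4  p_k/q_k = 4/1
k=1  a_k=8  p_k/q_k = 33/8
(x₁, y₁) = (33, 8);  33² − 17·8² = 1 ✓
(33+8√17)^2 = 2177 + 528√17
(33+8√17)^3 = 143649 + 34840√17

33 8
2177 528
143649 34840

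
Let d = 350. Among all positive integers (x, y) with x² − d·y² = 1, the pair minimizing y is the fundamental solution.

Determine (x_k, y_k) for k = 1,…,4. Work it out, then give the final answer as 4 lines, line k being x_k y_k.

√350 = [18; 1,2,2,2,1,36, …], period ℓ=6 (even) → k=5
step 0: (18, 1)  from 18·(1,0) + (0,1)
step 1: (19, 1)  from 1·(18,1) + (1,0)
step 2: (56, 3)  from 2·(19,1) + (18,1)
step 3: (131, 7)  from 2·(56,3) + (19,1)
step 4: (318, 17)  from 2·(131,7) + (56,3)
step 5: (449, 24)  from 1·(318,17) + (131,7)
→ (449, 24).  Check: 449²=201601, 350·24²=201600, difference 1.
k=2:  x_2 = 449·449+350·24·24 = 403201,  y_2 = 449·24+24·449 = 21552
k=3:  x_3 = 449·403201+350·24·21552 = 362074049,  y_3 = 449·21552+24·403201 = 19353672
k=4:  x_4 = 449·362074049+350·24·19353672 = 325142092801,  y_4 = 449·19353672+24·362074049 = 17379575904

449 24
403201 21552
362074049 19353672
325142092801 17379575904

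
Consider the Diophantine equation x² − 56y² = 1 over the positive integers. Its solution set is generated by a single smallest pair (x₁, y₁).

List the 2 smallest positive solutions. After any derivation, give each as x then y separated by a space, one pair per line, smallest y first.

√56 = [7; 2,14, …], period ℓ=2 (even) → k=1
step 0: (7, 1)  from 7·(1,0) + (0,1)
step 1: (15, 2)  from 2·(7,1) + (1,0)
(x₁, y₁) = (15, 2);  15² − 56·2² = 1 ✓
k=2:  x_2 = 15·15+56·2·2 = 449,  y_2 = 15·2+2·15 = 60

15 2
449 60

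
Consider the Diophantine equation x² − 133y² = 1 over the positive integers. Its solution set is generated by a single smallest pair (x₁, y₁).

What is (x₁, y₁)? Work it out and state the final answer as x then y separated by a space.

d=133: √d = [11; 1,1,7,5,1,…,1,1,22] (ℓ=16, even), read p_15/q_15
k=0  a_k=11  p_k/q_k = 11/1
…
k=2  a_k=1  p_k/q_k = 23/2
k=3  a_k=7  p_k/q_k = 173/15
k=4  a_k=5  p_k/q_k = 888/77
…
k=6  a_k=1  p_k/q_k = 1949/169
k=7  a_k=1  p_k/q_k = 3010/261
k=8  a_k=2  p_k/q_k = 7969/691
k=9  a_k=1  p_k/q_k = 10979/952
k=10  a_k=1  p_k/q_k = 18948/1643
k=11  a_k=1  p_k/q_k = 29927/2595
…
k=14  a_k=1  p_k/q_k = 1378591/119539
k=15  a_k=1  p_k/q_k = 2588599/224460
→ (2588599, 224460).  Check: 2588599²=6700844782801, 133·224460²=6700844782800, difference 1.

2588599 224460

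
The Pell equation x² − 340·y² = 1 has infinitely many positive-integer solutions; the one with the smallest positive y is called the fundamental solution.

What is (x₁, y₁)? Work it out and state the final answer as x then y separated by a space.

√340 = [18; 2,3,1,1,1,…,3,2,36, …], period ℓ=14 (even) → k=13
i=0: a=18 ⇒ p=18, q=1
i=1: a=2 ⇒ p=37, q=2
i=2: a=3 ⇒ p=129, q=7
i=3: a=1 ⇒ p=166, q=9
i=4: a=1 ⇒ p=295, q=16
…
i=6: a=1 ⇒ p=756, q=41
i=7: a=8 ⇒ p=6509, q=353
…
i=9: a=1 ⇒ p=13774, q=747
i=10: a=1 ⇒ p=21039, q=1141
i=11: a=1 ⇒ p=34813, q=1888
i=12: a=3 ⇒ p=125478, q=6805
i=13: a=2 ⇒ p=285769, q=15498
fundamental: x₁=285769, y₁=15498  (since 81663921361 − 340·240188004 = 1)

285769 15498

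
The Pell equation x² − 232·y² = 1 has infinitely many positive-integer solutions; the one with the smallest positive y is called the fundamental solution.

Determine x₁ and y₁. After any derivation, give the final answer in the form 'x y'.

19603 1287

√232 = [15; 4,3,7,3,4,30, …], period ℓ=6 (even) → k=5
i=0: a=15 ⇒ p=15, q=1
i=1: a=4 ⇒ p=61, q=4
…
i=3: a=7 ⇒ p=1447, q=95
i=4: a=3 ⇒ p=4539, q=298
i=5: a=4 ⇒ p=19603, q=1287
fundamental: x₁=19603, y₁=1287  (since 384277609 − 232·1656369 = 1)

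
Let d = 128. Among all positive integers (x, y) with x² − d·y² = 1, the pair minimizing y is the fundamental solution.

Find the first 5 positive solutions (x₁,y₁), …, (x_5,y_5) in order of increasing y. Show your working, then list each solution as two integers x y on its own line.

577 51
665857 58854
768398401 67917465
886731088897 78376695756
1023286908188737 90446638984959

√128 → a₀=11, period (3,5,3,22); ℓ=4 even so k=3
k=0  a_k=11  p_k/q_k = 11/1
…
k=2  a_k=5  p_k/q_k = 181/16
k=3  a_k=3  p_k/q_k = 577/51
(x₁, y₁) = (577, 51);  577² − 128·51² = 1 ✓
k=2:  x_2 = 577·577+128·51·51 = 665857,  y_2 = 577·51+51·577 = 58854
k=3:  x_3 = 577·665857+128·51·58854 = 768398401,  y_3 = 577·58854+51·665857 = 67917465
k=4:  x_4 = 577·768398401+128·51·67917465 = 886731088897,  y_4 = 577·67917465+51·768398401 = 78376695756
k=5:  x_5 = 577·886731088897+128·51·78376695756 = 1023286908188737,  y_5 = 577·78376695756+51·886731088897 = 90446638984959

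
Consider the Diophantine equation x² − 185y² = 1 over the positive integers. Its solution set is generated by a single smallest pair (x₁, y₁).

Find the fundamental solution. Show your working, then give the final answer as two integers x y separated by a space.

9249 680

[13; 1,1,1,1,26] for √185; ℓ=5 ⇒ convergent index 9
step 0: (13, 1)  from 13·(1,0) + (0,1)
step 1: (14, 1)  from 1·(13,1) + (1,0)
step 2: (27, 2)  from 1·(14,1) + (13,1)
step 3: (41, 3)  from 1·(27,2) + (14,1)
…
step 5: (1809, 133)  from 26·(68,5) + (41,3)
…
step 7: (3686, 271)  from 1·(1877,138) + (1809,133)
step 8: (5563, 409)  from 1·(3686,271) + (1877,138)
step 9: (9249, 680)  from 1·(5563,409) + (3686,271)
(x₁, y₁) = (9249, 680);  9249² − 185·680² = 1 ✓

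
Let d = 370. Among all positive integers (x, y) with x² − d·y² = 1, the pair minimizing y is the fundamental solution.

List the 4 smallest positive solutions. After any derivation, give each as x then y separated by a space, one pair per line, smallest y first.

213859 11118
91471343761 4755368724
39123940210553539 2033956799880714
16734013458886067250241 869959934526623861928

√370 = [19; 4,4,38, …], period ℓ=3 (odd) → k=5
i=0: a=19 ⇒ p=19, q=1
…
i=2: a=4 ⇒ p=327, q=17
i=3: a=38 ⇒ p=12503, q=650
i=4: a=4 ⇒ p=50339, q=2617
i=5: a=4 ⇒ p=213859, q=11118
fundamental: x₁=213859, y₁=11118  (since 45735671881 − 370·123609924 = 1)
(x_2, y_2) = (213859·213859 + 370·11118·11118, 213859·11118 + 11118·213859) = (91471343761, 4755368724)
(x_3, y_3) = (213859·91471343761 + 370·11118·4755368724, 213859·4755368724 + 11118·91471343761) = (39123940210553539, 2033956799880714)
(x_4, y_4) = (213859·39123940210553539 + 370·11118·2033956799880714, 213859·2033956799880714 + 11118·39123940210553539) = (16734013458886067250241, 869959934526623861928)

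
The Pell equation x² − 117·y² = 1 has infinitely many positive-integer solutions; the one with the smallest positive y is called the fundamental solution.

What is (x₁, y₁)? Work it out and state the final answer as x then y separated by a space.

d=117: √d = [10; 1,4,2,4,1,20] (ℓ=6, even), read p_5/q_5
k=0  a_k=10  p_k/q_k = 10/1
…
k=2  a_k=4  p_k/q_k = 54/5
…
k=4  a_k=4  p_k/q_k = 530/49
k=5  a_k=1  p_k/q_k = 649/60
(x₁, y₁) = (649, 60);  649² − 117·60² = 1 ✓

649 60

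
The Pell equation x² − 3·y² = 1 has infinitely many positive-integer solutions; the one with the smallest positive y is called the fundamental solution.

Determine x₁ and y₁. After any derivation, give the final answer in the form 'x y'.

√3 → a₀=1, period (1,2); ℓ=2 even so k=1
a_0=1:  p_0=1·1+0=1,  q_0=1·0+1=1
a_1=1:  p_1=1·1+1=2,  q_1=1·1+0=1
fundamental: x₁=2, y₁=1  (since 4 − 3·1 = 1)

2 1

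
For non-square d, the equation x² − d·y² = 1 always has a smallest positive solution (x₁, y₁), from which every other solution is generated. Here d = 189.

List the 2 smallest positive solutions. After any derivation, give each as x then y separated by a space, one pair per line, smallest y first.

55 4
6049 440

√189 = [13; 1,2,1,26, …], period ℓ=4 (even) → k=3
i=0: a=13 ⇒ p=13, q=1
…
i=2: a=2 ⇒ p=41, q=3
i=3: a=1 ⇒ p=55, q=4
→ (55, 4).  Check: 55²=3025, 189·4²=3024, difference 1.
n=2: (55,4)∘(55,4) = (55·55+189·4·4, 55·4+4·55) = (6049,440)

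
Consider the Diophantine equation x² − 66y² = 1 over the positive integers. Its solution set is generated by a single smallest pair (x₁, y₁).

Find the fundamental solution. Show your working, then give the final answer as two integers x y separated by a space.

√66 → a₀=8, period (8,16); ℓ=2 even so k=1
a_0=8:  p_0=8·1+0=8,  q_0=8·0+1=1
a_1=8:  p_1=8·8+1=65,  q_1=8·1+0=8
→ (65, 8).  Check: 65²=4225, 66·8²=4224, difference 1.

65 8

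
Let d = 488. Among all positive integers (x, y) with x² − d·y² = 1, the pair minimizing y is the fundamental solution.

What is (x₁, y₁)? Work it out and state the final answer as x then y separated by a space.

243 11

√488 = [22; 11,44, …], period ℓ=2 (even) → k=1
a_0=22:  p_0=22·1+0=22,  q_0=22·0+1=1
a_1=11:  p_1=11·22+1=243,  q_1=11·1+0=11
fundamental: x₁=243, y₁=11  (since 59049 − 488·121 = 1)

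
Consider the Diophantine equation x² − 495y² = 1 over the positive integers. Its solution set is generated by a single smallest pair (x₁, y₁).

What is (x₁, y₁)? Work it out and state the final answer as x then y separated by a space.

89 4

d=495: √d = [22; 4,44] (ℓ=2, even), read p_1/q_1
k=0  a_k=22  p_k/q_k = 22/1
k=1  a_k=4  p_k/q_k = 89/4
fundamental: x₁=89, y₁=4  (since 7921 − 495·16 = 1)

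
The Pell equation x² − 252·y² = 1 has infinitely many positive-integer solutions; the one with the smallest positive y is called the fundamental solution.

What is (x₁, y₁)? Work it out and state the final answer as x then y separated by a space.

[15; 1,6,1,30] for √252; ℓ=4 ⇒ convergent index 3
step 0: (15, 1)  from 15·(1,0) + (0,1)
step 1: (16, 1)  from 1·(15,1) + (1,0)
step 2: (111, 7)  from 6·(16,1) + (15,1)
step 3: (127, 8)  from 1·(111,7) + (16,1)
→ (127, 8).  Check: 127²=16129, 252·8²=16128, difference 1.

127 8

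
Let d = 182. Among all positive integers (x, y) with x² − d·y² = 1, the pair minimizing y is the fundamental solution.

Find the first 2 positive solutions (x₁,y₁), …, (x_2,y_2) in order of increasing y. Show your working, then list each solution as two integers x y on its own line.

27 2
1457 108

√182 → a₀=13, period (2,26); ℓ=2 even so k=1
step 0: (13, 1)  from 13·(1,0) + (0,1)
step 1: (27, 2)  from 2·(13,1) + (1,0)
fundamental: x₁=27, y₁=2  (since 729 − 182·4 = 1)
(x_2, y_2) = (27·27 + 182·2·2, 27·2 + 2·27) = (1457, 108)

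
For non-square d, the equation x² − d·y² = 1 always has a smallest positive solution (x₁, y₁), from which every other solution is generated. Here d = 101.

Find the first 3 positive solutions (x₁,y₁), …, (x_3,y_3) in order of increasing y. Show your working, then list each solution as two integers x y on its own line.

201 20
80801 8040
32481801 3232060

d=101: √d = [10; 20] (ℓ=1, odd), read p_1/q_1
a_0=10:  p_0=10·1+0=10,  q_0=10·0+1=1
a_1=20:  p_1=20·10+1=201,  q_1=20·1+0=20
→ (201, 20).  Check: 201²=40401, 101·20²=40400, difference 1.
(201+20√101)^2 = 80801 + 8040√101
(201+20√101)^3 = 32481801 + 3232060√101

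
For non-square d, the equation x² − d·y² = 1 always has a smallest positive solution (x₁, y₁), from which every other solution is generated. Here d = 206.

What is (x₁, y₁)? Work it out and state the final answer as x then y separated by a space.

d=206: √d = [14; 2,1,5,14,5,1,2,28] (ℓ=8, even), read p_7/q_7
i=0: a=14 ⇒ p=14, q=1
…
i=2: a=1 ⇒ p=43, q=3
i=3: a=5 ⇒ p=244, q=17
…
i=6: a=1 ⇒ p=20998, q=1463
i=7: a=2 ⇒ p=59535, q=4148
(x₁, y₁) = (59535, 4148);  59535² − 206·4148² = 1 ✓

59535 4148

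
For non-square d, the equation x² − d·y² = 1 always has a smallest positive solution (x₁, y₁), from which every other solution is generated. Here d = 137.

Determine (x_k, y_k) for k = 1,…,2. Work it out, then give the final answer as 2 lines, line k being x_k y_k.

6083073 519712
74007554246657 6322892069952

√137 = [11; 1,2,2,1,1,2,2,1,22, …], period ℓ=9 (odd) → k=17
k=0  a_k=11  p_k/q_k = 11/1
…
k=8  a_k=1  p_k/q_k = 1744/149
k=9  a_k=22  p_k/q_k = 39597/3383
…
k=13  a_k=1  p_k/q_k = 408178/34873
…
k=16  a_k=2  p_k/q_k = 4286741/366241
k=17  a_k=1  p_k/q_k = 6083073/519712
fundamental: x₁=6083073, y₁=519712  (since 37003777123329 − 137·270100562944 = 1)
n=2: (6083073,519712)∘(6083073,519712) = (6083073·6083073+137·519712·519712, 6083073·519712+519712·6083073) = (74007554246657,6322892069952)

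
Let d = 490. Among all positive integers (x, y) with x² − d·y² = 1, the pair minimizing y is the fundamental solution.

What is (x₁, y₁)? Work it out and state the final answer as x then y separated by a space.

1039681 46968

d=490: √d = [22; 7,2,1,4,4,4,1,2,7,44] (ℓ=10, even), read p_9/q_9
a_0=22:  p_0=22·1+0=22,  q_0=22·0+1=1
…
a_8=2:  p_8=2·50315+40708=141338,  q_8=2·2273+1839=6385
a_9=7:  p_9=7·141338+50315=1039681,  q_9=7·6385+2273=46968
(x₁, y₁) = (1039681, 46968);  1039681² − 490·46968² = 1 ✓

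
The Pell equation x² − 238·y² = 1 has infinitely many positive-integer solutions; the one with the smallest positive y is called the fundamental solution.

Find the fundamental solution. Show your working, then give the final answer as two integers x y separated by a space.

11663 756

[15; 2,2,1,14,1,2,2,30] for √238; ℓ=8 ⇒ convergent index 7
i=0: a=15 ⇒ p=15, q=1
i=1: a=2 ⇒ p=31, q=2
…
i=4: a=14 ⇒ p=1589, q=103
…
i=6: a=2 ⇒ p=4983, q=323
i=7: a=2 ⇒ p=11663, q=756
(x₁, y₁) = (11663, 756);  11663² − 238·756² = 1 ✓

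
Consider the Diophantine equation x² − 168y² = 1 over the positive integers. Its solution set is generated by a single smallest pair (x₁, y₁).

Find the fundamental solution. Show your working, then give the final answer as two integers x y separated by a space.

13 1

√168 = [12; 1,24, …], period ℓ=2 (even) → k=1
a_0=12:  p_0=12·1+0=12,  q_0=12·0+1=1
a_1=1:  p_1=1·12+1=13,  q_1=1·1+0=1
(x₁, y₁) = (13, 1);  13² − 168·1² = 1 ✓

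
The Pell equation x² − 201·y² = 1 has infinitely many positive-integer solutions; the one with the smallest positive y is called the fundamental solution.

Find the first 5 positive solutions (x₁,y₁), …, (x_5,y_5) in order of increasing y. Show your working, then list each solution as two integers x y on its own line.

d=201: √d = [14; 5,1,1,1,2,…,1,5,28] (ℓ=14, even), read p_13/q_13
k=0  a_k=14  p_k/q_k = 14/1
…
k=2  a_k=1  p_k/q_k = 85/6
…
k=4  a_k=1  p_k/q_k = 241/17
k=5  a_k=2  p_k/q_k = 638/45
…
k=9  a_k=2  p_k/q_k = 24768/1747
k=10  a_k=1  p_k/q_k = 33317/2350
…
k=12  a_k=1  p_k/q_k = 91402/6447
k=13  a_k=5  p_k/q_k = 515095/36332
fundamental: x₁=515095, y₁=36332  (since 265322859025 − 201·1320014224 = 1)
k=2:  x_2 = 515095·515095+201·36332·36332 = 530645718049,  y_2 = 515095·36332+36332·515095 = 37428863080
k=3:  x_3 = 515095·530645718049+201·36332·37428863080 = 546665912276384215,  y_3 = 515095·37428863080+36332·530645718049 = 38558840456348868
k=4:  x_4 = 515095·546665912276384215+201·36332·38558840456348868 = 563169756167477608732801,  y_4 = 515095·38558840456348868+36332·546665912276384215 = 39722931849688611461840
k=5:  x_5 = 515095·563169756167477608732801+201·36332·39722931849688611461840 = 580171851105627091828167877975,  y_5 = 515095·39722931849688611461840+36332·563169756167477608732801 = 40922167162192151801416600732

515095 36332
530645718049 37428863080
546665912276384215 38558840456348868
563169756167477608732801 39722931849688611461840
580171851105627091828167877975 40922167162192151801416600732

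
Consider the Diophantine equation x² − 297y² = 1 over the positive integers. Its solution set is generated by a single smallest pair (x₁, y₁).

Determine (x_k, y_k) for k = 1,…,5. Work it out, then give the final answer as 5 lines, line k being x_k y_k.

48599 2820
4723725601 274098360
459136680917399 26641812392460
44627167107085622401 2589530880648228720
4337671388015371645214999 251697222510604722734100

√297 = [17; 4,3,1,1,2,1,1,3,4,34, …], period ℓ=10 (even) → k=9
i=0: a=17 ⇒ p=17, q=1
…
i=4: a=1 ⇒ p=517, q=30
…
i=6: a=1 ⇒ p=1844, q=107
…
i=8: a=3 ⇒ p=11357, q=659
i=9: a=4 ⇒ p=48599, q=2820
→ (48599, 2820).  Check: 48599²=2361862801, 297·2820²=2361862800, difference 1.
(x_2, y_2) = (48599·48599 + 297·2820·2820, 48599·2820 + 2820·48599) = (4723725601, 274098360)
(x_3, y_3) = (48599·4723725601 + 297·2820·274098360, 48599·274098360 + 2820·4723725601) = (459136680917399, 26641812392460)
(x_4, y_4) = (48599·459136680917399 + 297·2820·26641812392460, 48599·26641812392460 + 2820·459136680917399) = (44627167107085622401, 2589530880648228720)
(x_5, y_5) = (48599·44627167107085622401 + 297·2820·2589530880648228720, 48599·2589530880648228720 + 2820·44627167107085622401) = (4337671388015371645214999, 251697222510604722734100)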